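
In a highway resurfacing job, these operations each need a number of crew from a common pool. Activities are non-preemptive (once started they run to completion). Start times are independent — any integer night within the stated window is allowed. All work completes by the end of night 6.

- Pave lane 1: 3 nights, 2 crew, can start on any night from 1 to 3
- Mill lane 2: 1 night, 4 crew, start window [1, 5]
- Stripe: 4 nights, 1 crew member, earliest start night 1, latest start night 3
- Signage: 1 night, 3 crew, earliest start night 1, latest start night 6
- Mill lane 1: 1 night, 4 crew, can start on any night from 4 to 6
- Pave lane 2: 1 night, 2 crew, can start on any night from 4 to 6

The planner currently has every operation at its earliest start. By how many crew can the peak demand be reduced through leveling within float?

Early-start peak: n1:10  n2:3  n3:3  n4:7  n5:0  n6:0 ⇒ 10.
Leveled (Pave lane 1@1, Mill lane 2@4, Stripe@1, Signage@5, Mill lane 1@6, Pave lane 2@5): n1:3  n2:3  n3:3  n4:5  n5:5  n6:4 ⇒ 5.
Reduction 10 − 5 = 5.

5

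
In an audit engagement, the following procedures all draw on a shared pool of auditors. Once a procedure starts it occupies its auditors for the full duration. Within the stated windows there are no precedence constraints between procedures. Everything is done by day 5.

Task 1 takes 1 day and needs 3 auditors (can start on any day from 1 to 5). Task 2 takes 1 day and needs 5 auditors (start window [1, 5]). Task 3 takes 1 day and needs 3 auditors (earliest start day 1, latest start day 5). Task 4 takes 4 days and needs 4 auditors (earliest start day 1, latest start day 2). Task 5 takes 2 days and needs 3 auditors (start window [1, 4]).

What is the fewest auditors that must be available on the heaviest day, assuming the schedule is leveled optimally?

7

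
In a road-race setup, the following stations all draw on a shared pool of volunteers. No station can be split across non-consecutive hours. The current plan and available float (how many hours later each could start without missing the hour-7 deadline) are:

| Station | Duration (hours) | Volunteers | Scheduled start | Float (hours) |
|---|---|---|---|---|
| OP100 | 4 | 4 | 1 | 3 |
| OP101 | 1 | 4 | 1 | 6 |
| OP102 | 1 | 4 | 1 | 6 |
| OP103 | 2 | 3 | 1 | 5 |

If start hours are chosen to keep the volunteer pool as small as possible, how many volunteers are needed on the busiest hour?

Early-start (OP100@1, OP101@1, OP102@1, OP103@1) gives peak 15: h1:15  h2:7  h3:4  h4:4  h5:0  h6:0  h7:0.
Shift OP101→5, OP102→6.
Schedule OP100@1, OP101@5, OP102@6, OP103@1: h1:7  h2:7  h3:4  h4:4  h5:4  h6:4  h7:0 — peak 7.

7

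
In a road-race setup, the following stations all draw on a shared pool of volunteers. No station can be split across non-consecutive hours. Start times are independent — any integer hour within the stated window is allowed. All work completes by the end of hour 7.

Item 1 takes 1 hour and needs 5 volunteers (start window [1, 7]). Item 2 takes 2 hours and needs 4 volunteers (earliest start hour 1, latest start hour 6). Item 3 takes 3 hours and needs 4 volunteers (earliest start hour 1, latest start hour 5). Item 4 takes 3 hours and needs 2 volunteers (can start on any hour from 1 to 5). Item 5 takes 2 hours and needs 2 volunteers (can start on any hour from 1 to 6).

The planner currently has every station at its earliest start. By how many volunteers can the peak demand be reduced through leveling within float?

Early-start peak: h1:17  h2:12  h3:6  h4:0  h5:0  h6:0  h7:0 ⇒ 17.
Leveled (Item 1@1, Item 2@2, Item 3@4, Item 4@2, Item 5@5): h1:5  h2:6  h3:6  h4:6  h5:6  h6:6  h7:0 ⇒ 6.
Reduction 17 − 6 = 11.

11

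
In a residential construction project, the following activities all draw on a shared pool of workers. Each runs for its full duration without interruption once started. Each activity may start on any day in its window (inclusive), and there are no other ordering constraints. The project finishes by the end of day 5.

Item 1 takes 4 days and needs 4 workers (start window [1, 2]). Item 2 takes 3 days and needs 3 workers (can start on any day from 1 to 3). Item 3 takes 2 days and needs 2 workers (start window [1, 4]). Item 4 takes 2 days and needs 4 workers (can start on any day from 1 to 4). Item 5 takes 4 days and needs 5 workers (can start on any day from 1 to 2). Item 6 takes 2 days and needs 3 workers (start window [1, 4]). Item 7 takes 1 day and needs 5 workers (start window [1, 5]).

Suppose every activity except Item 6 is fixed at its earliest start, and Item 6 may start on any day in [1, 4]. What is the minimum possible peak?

Item 6@1: d1:26  d2:21  d3:12  d4:9  d5:0 → peak 26
Item 6@2: d1:23  d2:21  d3:15  d4:9  d5:0 → peak 23
Item 6@3: d1:23  d2:18  d3:15  d4:12  d5:0 → peak 23
Item 6@4: d1:23  d2:18  d3:12  d4:12  d5:3 → peak 23
Best is Item 6@2, peak 23.

23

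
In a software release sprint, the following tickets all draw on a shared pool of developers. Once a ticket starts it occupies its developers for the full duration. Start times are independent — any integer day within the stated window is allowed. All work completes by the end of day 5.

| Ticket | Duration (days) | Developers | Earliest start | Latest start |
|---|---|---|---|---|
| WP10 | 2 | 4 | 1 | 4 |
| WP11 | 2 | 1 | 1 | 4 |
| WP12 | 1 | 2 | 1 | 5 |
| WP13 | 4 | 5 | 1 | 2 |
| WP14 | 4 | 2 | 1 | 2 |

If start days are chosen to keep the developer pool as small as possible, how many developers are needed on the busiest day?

Early-start (WP10@1, WP11@1, WP12@1, WP13@1, WP14@1) gives peak 14: d1:14  d2:12  d3:7  d4:7  d5:0.
Shift WP11→3, WP14→2.
Schedule WP10@1, WP11@3, WP12@1, WP13@1, WP14@2: d1:11  d2:11  d3:8  d4:8  d5:2 — peak 11.

11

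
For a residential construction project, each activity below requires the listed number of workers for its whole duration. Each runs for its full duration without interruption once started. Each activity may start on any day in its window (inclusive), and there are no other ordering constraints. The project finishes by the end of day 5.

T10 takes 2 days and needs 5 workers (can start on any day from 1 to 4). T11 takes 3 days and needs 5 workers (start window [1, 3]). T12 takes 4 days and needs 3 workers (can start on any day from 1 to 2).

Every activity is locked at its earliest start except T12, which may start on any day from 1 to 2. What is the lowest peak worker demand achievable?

13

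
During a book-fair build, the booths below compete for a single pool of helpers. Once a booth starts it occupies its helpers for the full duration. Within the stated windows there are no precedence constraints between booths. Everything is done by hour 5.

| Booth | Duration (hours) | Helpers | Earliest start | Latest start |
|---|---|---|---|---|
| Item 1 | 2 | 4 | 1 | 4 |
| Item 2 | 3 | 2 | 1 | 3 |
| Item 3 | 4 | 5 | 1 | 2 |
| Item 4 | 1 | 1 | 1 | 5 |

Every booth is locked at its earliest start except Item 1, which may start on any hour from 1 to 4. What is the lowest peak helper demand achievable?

Item 1@1: h1:12  h2:11  h3:7  h4:5  h5:0 → peak 12
Item 1@2: h1:8  h2:11  h3:11  h4:5  h5:0 → peak 11
Item 1@3: h1:8  h2:7  h3:11  h4:9  h5:0 → peak 11
Item 1@4: h1:8  h2:7  h3:7  h4:9  h5:4 → peak 9
Best is Item 1@4, peak 9.

9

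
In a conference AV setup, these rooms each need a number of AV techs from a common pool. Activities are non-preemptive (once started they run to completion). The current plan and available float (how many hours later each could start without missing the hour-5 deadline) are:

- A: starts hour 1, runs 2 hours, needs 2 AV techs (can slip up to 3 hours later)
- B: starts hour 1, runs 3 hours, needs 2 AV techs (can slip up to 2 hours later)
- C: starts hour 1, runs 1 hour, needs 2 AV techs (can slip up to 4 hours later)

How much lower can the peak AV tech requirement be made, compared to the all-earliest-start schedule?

2

Early-start peak: h1:6  h2:4  h3:2  h4:0  h5:0 ⇒ 6.
Leveled (A@1, B@1, C@3): h1:4  h2:4  h3:4  h4:0  h5:0 ⇒ 4.
Reduction 6 − 4 = 2.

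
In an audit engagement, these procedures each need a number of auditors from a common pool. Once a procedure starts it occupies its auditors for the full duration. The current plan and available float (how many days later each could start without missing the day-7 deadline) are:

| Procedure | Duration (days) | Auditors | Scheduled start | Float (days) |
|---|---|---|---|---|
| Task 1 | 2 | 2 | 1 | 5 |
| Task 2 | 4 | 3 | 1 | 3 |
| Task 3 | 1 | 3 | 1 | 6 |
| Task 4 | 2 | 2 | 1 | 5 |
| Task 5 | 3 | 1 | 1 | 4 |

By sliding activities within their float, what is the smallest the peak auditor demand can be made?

Early-start (Task 1@1, Task 2@1, Task 3@1, Task 4@1, Task 5@1) gives peak 11: d1:11  d2:8  d3:4  d4:3  d5:0  d6:0  d7:0.
Shift Task 2→3, Task 3→7, Task 5→3.
Schedule Task 1@1, Task 2@3, Task 3@7, Task 4@1, Task 5@3: d1:4  d2:4  d3:4  d4:4  d5:4  d6:3  d7:3 — peak 4.
Total auditor-days = 26 over 7 days ⇒ peak ≥ ⌈26/7⌉ = 4, so 4 is optimal.

4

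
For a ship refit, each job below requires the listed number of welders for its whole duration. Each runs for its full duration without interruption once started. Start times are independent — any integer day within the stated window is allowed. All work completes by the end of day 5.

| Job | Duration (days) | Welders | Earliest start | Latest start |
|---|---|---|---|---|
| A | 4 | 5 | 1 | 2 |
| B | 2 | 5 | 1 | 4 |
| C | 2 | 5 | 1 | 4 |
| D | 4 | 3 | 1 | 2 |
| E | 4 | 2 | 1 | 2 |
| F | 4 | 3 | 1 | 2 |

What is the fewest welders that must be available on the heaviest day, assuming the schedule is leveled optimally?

18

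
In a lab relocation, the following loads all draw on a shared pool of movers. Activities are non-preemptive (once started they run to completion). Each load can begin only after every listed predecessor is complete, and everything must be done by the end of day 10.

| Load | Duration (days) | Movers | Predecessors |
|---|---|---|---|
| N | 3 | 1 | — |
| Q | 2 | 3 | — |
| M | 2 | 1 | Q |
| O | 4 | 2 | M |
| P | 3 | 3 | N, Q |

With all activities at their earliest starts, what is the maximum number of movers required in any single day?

5

Early-start schedule: N@1, Q@1, M@3, O@5, P@4.
Load per day: day 1: 4, day 2: 4, day 3: 2, day 4: 4, day 5: 5, day 6: 5, day 7: 2, day 8: 2, day 9: 0, day 10: 0.
Peak is 5.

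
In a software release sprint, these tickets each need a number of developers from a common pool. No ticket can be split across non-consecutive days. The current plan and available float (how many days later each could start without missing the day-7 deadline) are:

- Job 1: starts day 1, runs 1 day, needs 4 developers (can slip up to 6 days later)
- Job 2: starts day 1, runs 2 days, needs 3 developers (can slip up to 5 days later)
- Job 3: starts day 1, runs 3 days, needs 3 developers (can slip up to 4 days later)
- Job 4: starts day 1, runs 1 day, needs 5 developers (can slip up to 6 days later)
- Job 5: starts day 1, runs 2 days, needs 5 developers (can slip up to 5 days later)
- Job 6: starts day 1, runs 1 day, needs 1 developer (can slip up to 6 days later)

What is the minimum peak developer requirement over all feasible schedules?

6

Early-start (Job 1@1, Job 2@1, Job 3@1, Job 4@1, Job 5@1, Job 6@1) gives peak 21: d1:21  d2:11  d3:3  d4:0  d5:0  d6:0  d7:0.
Shift Job 2→2, Job 3→2, Job 4→5, Job 5→6.
Schedule Job 1@1, Job 2@2, Job 3@2, Job 4@5, Job 5@6, Job 6@1: d1:5  d2:6  d3:6  d4:3  d5:5  d6:5  d7:5 — peak 6.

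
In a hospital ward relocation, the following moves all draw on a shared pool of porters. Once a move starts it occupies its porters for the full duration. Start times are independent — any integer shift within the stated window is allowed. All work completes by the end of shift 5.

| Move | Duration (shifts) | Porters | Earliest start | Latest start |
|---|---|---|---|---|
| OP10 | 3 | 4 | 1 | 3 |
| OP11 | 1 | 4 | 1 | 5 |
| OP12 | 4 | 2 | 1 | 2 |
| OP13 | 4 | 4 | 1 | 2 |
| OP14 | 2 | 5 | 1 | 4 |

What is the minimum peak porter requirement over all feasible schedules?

Early-start (OP10@1, OP11@1, OP12@1, OP13@1, OP14@1) gives peak 19: s1:19  s2:15  s3:10  s4:6  s5:0.
Shift OP13→2, OP14→4.
Schedule OP10@1, OP11@1, OP12@1, OP13@2, OP14@4: s1:10  s2:10  s3:10  s4:11  s5:9 — peak 11.

11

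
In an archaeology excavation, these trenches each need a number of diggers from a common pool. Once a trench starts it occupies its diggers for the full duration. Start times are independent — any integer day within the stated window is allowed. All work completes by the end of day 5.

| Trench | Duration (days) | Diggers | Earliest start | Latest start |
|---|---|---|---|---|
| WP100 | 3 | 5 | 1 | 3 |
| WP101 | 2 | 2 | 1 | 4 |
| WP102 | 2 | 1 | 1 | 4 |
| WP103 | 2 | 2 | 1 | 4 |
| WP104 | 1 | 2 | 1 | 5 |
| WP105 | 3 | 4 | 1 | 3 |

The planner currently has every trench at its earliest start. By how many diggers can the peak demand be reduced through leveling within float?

7

Early-start peak: d1:16  d2:14  d3:9  d4:0  d5:0 ⇒ 16.
Leveled (WP100@1, WP101@1, WP102@1, WP103@4, WP104@4, WP105@3): d1:8  d2:8  d3:9  d4:8  d5:6 ⇒ 9.
Reduction 16 − 9 = 7.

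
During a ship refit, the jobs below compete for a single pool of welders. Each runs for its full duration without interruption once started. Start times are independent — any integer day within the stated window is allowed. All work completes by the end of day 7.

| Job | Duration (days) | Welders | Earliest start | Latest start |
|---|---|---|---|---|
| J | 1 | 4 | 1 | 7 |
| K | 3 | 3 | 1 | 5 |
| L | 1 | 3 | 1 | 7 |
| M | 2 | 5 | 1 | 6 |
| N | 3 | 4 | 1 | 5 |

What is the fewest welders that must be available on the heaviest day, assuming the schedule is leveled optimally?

7

Early-start (J@1, K@1, L@1, M@1, N@1) gives peak 19: d1:19  d2:12  d3:7  d4:0  d5:0  d6:0  d7:0.
Shift L→2, M→6, N→3.
Schedule J@1, K@1, L@2, M@6, N@3: d1:7  d2:6  d3:7  d4:4  d5:4  d6:5  d7:5 — peak 7.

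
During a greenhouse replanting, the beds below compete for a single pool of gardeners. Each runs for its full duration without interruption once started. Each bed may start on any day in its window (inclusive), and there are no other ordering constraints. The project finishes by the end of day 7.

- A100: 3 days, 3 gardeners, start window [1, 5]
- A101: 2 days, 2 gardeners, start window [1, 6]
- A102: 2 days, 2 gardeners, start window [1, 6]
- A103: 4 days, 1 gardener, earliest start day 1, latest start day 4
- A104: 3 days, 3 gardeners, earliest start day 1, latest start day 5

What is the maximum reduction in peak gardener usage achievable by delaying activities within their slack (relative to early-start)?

6

Early-start peak: d1:11  d2:11  d3:7  d4:1  d5:0  d6:0  d7:0 ⇒ 11.
Leveled (A100@1, A101@1, A102@3, A103@4, A104@5): d1:5  d2:5  d3:5  d4:3  d5:4  d6:4  d7:4 ⇒ 5.
Reduction 11 − 5 = 6.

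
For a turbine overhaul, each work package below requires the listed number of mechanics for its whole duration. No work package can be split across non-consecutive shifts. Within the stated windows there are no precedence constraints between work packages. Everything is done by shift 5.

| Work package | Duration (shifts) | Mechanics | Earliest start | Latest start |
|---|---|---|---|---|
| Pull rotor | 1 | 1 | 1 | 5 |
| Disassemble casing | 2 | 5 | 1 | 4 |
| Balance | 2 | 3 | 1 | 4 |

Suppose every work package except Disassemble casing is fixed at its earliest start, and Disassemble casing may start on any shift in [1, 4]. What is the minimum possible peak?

Disassemble casing@1: s1:9  s2:8  s3:0  s4:0  s5:0 → peak 9
Disassemble casing@2: s1:4  s2:8  s3:5  s4:0  s5:0 → peak 8
Disassemble casing@3: s1:4  s2:3  s3:5  s4:5  s5:0 → peak 5
Disassemble casing@4: s1:4  s2:3  s3:0  s4:5  s5:5 → peak 5
Best is Disassemble casing@3, peak 5.

5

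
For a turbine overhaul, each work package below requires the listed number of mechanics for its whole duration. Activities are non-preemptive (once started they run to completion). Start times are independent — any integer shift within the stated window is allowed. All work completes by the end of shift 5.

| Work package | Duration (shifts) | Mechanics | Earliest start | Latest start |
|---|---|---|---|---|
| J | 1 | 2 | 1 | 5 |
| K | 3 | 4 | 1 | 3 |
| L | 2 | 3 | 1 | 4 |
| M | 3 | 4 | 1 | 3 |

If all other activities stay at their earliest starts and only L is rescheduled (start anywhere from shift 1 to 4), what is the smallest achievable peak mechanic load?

L@1: s1:13  s2:11  s3:8  s4:0  s5:0 → peak 13
L@2: s1:10  s2:11  s3:11  s4:0  s5:0 → peak 11
L@3: s1:10  s2:8  s3:11  s4:3  s5:0 → peak 11
L@4: s1:10  s2:8  s3:8  s4:3  s5:3 → peak 10
Best is L@4, peak 10.

10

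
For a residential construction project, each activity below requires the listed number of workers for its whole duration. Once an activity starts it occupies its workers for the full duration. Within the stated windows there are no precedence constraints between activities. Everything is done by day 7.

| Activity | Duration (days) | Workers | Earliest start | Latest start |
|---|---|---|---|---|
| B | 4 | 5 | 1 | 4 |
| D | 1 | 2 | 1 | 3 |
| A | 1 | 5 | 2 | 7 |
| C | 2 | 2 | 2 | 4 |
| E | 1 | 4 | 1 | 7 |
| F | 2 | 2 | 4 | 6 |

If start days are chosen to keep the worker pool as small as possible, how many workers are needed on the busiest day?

7

Early-start (B@1, D@1, A@2, C@2, E@1, F@4) gives peak 12: d1:11  d2:12  d3:7  d4:7  d5:2  d6:0  d7:0.
Shift A→5, E→6.
Schedule B@1, D@1, A@5, C@2, E@6, F@4: d1:7  d2:7  d3:7  d4:7  d5:7  d6:4  d7:0 — peak 7.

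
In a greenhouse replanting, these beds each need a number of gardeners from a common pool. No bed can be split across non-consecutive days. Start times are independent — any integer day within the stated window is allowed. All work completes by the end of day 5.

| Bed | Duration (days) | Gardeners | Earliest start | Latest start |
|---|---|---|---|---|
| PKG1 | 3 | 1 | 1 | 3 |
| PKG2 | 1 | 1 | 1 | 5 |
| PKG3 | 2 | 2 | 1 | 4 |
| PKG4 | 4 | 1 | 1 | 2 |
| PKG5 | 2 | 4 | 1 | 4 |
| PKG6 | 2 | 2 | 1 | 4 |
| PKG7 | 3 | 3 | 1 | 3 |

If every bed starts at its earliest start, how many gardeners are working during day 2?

At early start, day 2 has: PKG1, PKG3, PKG4, PKG5, PKG6, PKG7.
Demand: 1 + 2 + 1 + 4 + 2 + 3 = 13.

13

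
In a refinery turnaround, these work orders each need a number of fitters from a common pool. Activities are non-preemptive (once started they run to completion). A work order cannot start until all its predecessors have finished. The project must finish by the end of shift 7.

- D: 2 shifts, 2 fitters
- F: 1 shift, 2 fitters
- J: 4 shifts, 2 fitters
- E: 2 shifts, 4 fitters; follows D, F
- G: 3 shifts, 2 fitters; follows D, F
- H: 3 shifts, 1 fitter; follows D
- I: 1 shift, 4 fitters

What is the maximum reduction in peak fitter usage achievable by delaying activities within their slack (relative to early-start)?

Early-start peak: s1:10  s2:4  s3:9  s4:9  s5:3  s6:0  s7:0 ⇒ 10.
Leveled (D@1, F@1, J@3, E@3, G@5, H@5, I@2): s1:4  s2:6  s3:6  s4:6  s5:5  s6:5  s7:3 ⇒ 6.
Reduction 10 − 6 = 4.

4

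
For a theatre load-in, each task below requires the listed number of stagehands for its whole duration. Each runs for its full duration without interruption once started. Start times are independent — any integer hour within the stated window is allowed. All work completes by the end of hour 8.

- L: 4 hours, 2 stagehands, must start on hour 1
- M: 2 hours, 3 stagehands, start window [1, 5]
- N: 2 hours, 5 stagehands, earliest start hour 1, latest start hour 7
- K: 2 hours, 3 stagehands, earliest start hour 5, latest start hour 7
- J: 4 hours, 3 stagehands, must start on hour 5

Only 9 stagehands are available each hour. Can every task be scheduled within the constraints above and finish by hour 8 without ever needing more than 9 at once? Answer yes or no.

yes

Schedule L@1, M@1, N@3, K@5, J@5: h1:5  h2:5  h3:7  h4:7  h5:6  h6:6  h7:3  h8:3 — peak 7 ≤ 9.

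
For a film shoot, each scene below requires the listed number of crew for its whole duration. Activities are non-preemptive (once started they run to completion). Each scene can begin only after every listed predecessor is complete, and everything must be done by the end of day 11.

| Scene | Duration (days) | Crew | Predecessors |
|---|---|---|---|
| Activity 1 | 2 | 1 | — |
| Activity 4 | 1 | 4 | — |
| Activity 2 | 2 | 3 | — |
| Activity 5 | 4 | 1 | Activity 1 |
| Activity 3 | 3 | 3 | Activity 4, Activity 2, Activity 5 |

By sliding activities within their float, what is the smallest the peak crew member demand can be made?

4

Early-start (Activity 1@1, Activity 4@1, Activity 2@1, Activity 5@3, Activity 3@7) gives peak 8: d1:8  d2:4  d3:1  d4:1  d5:1  d6:1  d7:3  d8:3  d9:3  d10:0  d11:0.
Shift Activity 4→3, Activity 5→4, Activity 3→8.
Schedule Activity 1@1, Activity 4@3, Activity 2@1, Activity 5@4, Activity 3@8: d1:4  d2:4  d3:4  d4:1  d5:1  d6:1  d7:1  d8:3  d9:3  d10:3  d11:0 — peak 4.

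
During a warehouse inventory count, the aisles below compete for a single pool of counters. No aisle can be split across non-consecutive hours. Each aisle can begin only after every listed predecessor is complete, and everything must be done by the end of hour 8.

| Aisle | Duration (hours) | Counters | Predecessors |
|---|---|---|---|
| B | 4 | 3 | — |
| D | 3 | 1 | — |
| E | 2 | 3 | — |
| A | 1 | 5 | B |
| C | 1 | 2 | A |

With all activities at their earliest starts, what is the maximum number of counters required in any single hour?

Early-start schedule: B@1, D@1, E@1, A@5, C@6.
Load per hour: hour 1: 7, hour 2: 7, hour 3: 4, hour 4: 3, hour 5: 5, hour 6: 2, hour 7: 0, hour 8: 0.
Peak is 7.

7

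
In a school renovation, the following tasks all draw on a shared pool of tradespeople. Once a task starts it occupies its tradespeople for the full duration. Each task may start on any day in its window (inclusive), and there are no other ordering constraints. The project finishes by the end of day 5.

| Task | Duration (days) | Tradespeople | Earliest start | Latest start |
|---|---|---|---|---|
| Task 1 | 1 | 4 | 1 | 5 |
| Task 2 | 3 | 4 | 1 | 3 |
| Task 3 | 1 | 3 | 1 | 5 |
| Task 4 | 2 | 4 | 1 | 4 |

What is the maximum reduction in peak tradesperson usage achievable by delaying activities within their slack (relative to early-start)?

7

Early-start peak: d1:15  d2:8  d3:4  d4:0  d5:0 ⇒ 15.
Leveled (Task 1@1, Task 2@1, Task 3@2, Task 4@3): d1:8  d2:7  d3:8  d4:4  d5:0 ⇒ 8.
Reduction 15 − 8 = 7.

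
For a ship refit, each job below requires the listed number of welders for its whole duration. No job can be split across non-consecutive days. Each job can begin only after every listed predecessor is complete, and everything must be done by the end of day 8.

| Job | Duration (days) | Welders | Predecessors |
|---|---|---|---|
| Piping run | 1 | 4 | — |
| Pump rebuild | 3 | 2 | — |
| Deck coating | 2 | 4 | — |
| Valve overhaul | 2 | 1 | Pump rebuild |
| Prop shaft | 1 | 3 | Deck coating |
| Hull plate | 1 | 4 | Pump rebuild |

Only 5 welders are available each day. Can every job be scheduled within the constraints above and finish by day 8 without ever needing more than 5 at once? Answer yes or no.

Schedule Piping run@1, Pump rebuild@2, Deck coating@5, Valve overhaul@5, Prop shaft@7, Hull plate@8: d1:4  d2:2  d3:2  d4:2  d5:5  d6:5  d7:3  d8:4 — peak 5 ≤ 5.

yes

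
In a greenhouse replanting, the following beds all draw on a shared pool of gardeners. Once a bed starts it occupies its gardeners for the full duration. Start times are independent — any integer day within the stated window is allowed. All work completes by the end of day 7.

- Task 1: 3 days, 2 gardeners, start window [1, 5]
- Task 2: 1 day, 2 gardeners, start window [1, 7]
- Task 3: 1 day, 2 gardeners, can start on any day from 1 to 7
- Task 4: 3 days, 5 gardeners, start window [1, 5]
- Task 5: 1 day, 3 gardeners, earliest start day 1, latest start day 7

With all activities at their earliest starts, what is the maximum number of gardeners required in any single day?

Early-start schedule: Task 1@1, Task 2@1, Task 3@1, Task 4@1, Task 5@1.
Load per day: day 1: 14, day 2: 7, day 3: 7, day 4: 0, day 5: 0, day 6: 0, day 7: 0.
Peak is 14.

14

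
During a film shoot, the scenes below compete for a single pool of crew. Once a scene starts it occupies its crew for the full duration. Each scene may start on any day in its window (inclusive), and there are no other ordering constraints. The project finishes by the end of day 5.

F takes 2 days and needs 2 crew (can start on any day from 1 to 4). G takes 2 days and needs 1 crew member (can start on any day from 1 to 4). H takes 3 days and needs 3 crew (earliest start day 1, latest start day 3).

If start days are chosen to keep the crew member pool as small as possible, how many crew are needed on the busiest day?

3

Early-start (F@1, G@1, H@1) gives peak 6: d1:6  d2:6  d3:3  d4:0  d5:0.
Shift H→3.
Schedule F@1, G@1, H@3: d1:3  d2:3  d3:3  d4:3  d5:3 — peak 3.
Total crew member-days = 15 over 5 days ⇒ peak ≥ ⌈15/5⌉ = 3, so 3 is optimal.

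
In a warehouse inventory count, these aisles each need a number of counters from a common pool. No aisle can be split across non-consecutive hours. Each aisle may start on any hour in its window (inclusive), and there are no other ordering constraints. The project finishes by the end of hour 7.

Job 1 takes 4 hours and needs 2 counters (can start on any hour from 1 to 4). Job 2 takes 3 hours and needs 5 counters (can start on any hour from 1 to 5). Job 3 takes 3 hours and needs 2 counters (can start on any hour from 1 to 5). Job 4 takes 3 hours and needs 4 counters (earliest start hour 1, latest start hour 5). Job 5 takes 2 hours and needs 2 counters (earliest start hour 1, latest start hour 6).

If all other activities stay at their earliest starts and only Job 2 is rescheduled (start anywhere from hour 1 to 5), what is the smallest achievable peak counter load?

10

Job 2@1: h1:15  h2:15  h3:13  h4:2  h5:0  h6:0  h7:0 → peak 15
Job 2@2: h1:10  h2:15  h3:13  h4:7  h5:0  h6:0  h7:0 → peak 15
Job 2@3: h1:10  h2:10  h3:13  h4:7  h5:5  h6:0  h7:0 → peak 13
Job 2@4: h1:10  h2:10  h3:8  h4:7  h5:5  h6:5  h7:0 → peak 10
Job 2@5: h1:10  h2:10  h3:8  h4:2  h5:5  h6:5  h7:5 → peak 10
Best is Job 2@4, peak 10.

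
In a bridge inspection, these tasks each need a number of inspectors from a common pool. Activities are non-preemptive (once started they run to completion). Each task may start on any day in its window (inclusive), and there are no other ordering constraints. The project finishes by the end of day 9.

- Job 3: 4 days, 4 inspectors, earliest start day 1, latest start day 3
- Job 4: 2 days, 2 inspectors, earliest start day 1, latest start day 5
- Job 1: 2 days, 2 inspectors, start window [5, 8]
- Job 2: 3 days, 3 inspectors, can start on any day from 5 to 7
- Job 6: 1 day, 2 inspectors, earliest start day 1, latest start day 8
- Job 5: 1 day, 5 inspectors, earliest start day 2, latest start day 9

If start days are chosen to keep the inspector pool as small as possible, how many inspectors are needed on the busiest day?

Early-start (Job 3@1, Job 4@1, Job 1@5, Job 2@5, Job 6@1, Job 5@2) gives peak 11: d1:8  d2:11  d3:4  d4:4  d5:5  d6:5  d7:3  d8:0  d9:0.
Shift Job 4→5, Job 1→7, Job 6→8, Job 5→9.
Schedule Job 3@1, Job 4@5, Job 1@7, Job 2@5, Job 6@8, Job 5@9: d1:4  d2:4  d3:4  d4:4  d5:5  d6:5  d7:5  d8:4  d9:5 — peak 5.
Total inspector-days = 40 over 9 days ⇒ peak ≥ ⌈40/9⌉ = 5, so 5 is optimal.

5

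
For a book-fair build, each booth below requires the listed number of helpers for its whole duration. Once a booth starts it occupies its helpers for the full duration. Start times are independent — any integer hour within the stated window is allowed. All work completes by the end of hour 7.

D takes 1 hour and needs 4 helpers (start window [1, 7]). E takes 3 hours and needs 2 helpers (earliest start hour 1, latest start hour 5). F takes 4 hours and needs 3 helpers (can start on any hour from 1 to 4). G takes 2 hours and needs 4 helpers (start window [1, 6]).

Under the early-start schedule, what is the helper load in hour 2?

9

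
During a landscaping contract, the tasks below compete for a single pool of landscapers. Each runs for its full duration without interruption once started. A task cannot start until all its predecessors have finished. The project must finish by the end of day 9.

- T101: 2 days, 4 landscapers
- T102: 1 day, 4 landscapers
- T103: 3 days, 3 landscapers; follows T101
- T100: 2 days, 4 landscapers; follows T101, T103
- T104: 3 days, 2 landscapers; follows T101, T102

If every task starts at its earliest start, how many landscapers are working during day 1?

At early start, day 1 has: T101, T102.
Demand: 4 + 4 = 8.

8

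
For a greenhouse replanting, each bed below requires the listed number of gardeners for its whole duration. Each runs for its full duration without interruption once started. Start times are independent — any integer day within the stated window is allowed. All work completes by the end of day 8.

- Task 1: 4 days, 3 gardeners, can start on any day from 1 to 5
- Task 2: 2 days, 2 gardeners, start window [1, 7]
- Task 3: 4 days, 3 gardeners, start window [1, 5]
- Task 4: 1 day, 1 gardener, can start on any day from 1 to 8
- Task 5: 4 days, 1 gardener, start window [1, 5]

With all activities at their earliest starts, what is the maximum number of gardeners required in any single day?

10

Early-start schedule: Task 1@1, Task 2@1, Task 3@1, Task 4@1, Task 5@1.
Load per day: day 1: 10, day 2: 9, day 3: 7, day 4: 7, day 5: 0, day 6: 0, day 7: 0, day 8: 0.
Peak is 10.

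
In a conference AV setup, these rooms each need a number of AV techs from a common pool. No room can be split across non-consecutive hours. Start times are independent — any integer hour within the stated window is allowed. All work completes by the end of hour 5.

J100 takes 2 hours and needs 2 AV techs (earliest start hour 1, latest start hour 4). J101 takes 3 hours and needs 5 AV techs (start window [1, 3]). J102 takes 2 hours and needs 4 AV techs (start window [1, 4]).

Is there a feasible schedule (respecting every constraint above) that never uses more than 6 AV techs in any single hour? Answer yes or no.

yes

Schedule J100@1, J101@3, J102@1: h1:6  h2:6  h3:5  h4:5  h5:5 — peak 6 ≤ 6.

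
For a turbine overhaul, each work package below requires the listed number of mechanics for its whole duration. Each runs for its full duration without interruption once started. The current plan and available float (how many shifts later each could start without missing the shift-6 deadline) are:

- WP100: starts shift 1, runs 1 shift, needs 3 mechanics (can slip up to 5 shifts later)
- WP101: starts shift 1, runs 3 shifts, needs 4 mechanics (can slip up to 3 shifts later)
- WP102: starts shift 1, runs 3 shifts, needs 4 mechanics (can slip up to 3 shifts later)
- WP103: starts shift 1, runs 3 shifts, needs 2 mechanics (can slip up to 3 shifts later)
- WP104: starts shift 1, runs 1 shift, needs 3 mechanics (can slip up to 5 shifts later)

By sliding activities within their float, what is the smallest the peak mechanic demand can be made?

7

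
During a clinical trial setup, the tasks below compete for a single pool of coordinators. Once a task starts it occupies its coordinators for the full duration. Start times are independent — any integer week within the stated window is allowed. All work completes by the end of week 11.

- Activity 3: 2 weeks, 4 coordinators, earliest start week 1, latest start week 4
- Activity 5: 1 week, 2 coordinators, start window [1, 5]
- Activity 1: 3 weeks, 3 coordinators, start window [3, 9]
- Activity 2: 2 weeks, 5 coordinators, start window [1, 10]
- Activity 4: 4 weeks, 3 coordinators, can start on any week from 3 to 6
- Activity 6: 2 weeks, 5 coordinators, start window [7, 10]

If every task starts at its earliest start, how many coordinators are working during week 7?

5

At early start, week 7 has: Activity 6.
Demand: 5 = 5.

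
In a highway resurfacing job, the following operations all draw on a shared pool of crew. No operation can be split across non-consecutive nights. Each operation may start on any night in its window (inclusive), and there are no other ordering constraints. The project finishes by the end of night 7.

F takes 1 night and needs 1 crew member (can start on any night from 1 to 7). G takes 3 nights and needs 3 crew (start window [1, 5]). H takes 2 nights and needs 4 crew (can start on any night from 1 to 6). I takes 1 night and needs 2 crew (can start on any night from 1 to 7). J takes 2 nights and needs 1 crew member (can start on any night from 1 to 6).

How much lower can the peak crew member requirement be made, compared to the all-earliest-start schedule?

7

Early-start peak: n1:11  n2:8  n3:3  n4:0  n5:0  n6:0  n7:0 ⇒ 11.
Leveled (F@1, G@1, H@4, I@6, J@2): n1:4  n2:4  n3:4  n4:4  n5:4  n6:2  n7:0 ⇒ 4.
Reduction 11 − 4 = 7.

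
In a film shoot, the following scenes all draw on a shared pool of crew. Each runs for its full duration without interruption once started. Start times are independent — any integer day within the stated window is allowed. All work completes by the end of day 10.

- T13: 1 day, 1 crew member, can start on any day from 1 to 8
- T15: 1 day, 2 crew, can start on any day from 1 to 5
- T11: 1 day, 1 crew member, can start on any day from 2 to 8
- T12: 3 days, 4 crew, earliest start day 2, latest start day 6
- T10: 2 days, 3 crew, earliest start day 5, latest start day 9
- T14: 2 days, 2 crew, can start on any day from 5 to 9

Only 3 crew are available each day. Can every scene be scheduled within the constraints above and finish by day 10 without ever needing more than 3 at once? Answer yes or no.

no

The minimum achievable peak is 4; 3 < 4, so no feasible schedule stays within the cap.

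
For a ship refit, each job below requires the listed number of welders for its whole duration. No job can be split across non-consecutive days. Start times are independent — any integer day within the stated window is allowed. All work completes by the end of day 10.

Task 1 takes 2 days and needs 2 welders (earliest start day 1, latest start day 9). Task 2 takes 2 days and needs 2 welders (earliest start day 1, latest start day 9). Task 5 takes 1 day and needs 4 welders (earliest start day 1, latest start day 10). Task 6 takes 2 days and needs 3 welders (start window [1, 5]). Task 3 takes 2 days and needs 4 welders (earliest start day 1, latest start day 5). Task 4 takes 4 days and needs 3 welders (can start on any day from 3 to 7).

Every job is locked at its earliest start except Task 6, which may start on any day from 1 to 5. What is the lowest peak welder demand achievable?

Task 6@1: d1:15  d2:11  d3:3  d4:3  d5:3  d6:3  d7:0  d8:0  d9:0  d10:0 → peak 15
Task 6@2: d1:12  d2:11  d3:6  d4:3  d5:3  d6:3  d7:0  d8:0  d9:0  d10:0 → peak 12
Task 6@3: d1:12  d2:8  d3:6  d4:6  d5:3  d6:3  d7:0  d8:0  d9:0  d10:0 → peak 12
Task 6@4: d1:12  d2:8  d3:3  d4:6  d5:6  d6:3  d7:0  d8:0  d9:0  d10:0 → peak 12
Task 6@5: d1:12  d2:8  d3:3  d4:3  d5:6  d6:6  d7:0  d8:0  d9:0  d10:0 → peak 12
Best is Task 6@2, peak 12.

12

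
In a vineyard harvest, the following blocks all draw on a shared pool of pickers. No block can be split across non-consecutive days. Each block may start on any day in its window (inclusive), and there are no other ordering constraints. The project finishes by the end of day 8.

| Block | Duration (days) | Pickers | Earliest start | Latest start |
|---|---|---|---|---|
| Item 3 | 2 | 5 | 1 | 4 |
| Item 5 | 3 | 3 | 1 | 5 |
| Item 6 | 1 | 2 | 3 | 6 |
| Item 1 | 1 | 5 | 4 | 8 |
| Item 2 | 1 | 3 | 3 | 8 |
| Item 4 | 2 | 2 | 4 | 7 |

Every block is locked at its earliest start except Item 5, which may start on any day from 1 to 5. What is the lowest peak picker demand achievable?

7

Item 5@1: d1:8  d2:8  d3:8  d4:7  d5:2  d6:0  d7:0  d8:0 → peak 8
Item 5@2: d1:5  d2:8  d3:8  d4:10  d5:2  d6:0  d7:0  d8:0 → peak 10
Item 5@3: d1:5  d2:5  d3:8  d4:10  d5:5  d6:0  d7:0  d8:0 → peak 10
Item 5@4: d1:5  d2:5  d3:5  d4:10  d5:5  d6:3  d7:0  d8:0 → peak 10
Item 5@5: d1:5  d2:5  d3:5  d4:7  d5:5  d6:3  d7:3  d8:0 → peak 7
Best is Item 5@5, peak 7.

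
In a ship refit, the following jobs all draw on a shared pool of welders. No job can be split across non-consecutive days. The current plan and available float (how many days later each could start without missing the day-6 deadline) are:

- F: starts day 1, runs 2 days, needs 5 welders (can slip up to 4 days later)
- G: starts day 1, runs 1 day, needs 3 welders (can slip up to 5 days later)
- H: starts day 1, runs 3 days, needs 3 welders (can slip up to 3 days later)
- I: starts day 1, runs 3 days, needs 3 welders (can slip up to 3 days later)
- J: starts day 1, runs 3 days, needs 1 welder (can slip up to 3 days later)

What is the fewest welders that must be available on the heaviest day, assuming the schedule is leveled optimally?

Early-start (F@1, G@1, H@1, I@1, J@1) gives peak 15: d1:15  d2:12  d3:7  d4:0  d5:0  d6:0.
Shift G→3, H→4, I→4.
Schedule F@1, G@3, H@4, I@4, J@1: d1:6  d2:6  d3:4  d4:6  d5:6  d6:6 — peak 6.
Total welder-days = 34 over 6 days ⇒ peak ≥ ⌈34/6⌉ = 6, so 6 is optimal.

6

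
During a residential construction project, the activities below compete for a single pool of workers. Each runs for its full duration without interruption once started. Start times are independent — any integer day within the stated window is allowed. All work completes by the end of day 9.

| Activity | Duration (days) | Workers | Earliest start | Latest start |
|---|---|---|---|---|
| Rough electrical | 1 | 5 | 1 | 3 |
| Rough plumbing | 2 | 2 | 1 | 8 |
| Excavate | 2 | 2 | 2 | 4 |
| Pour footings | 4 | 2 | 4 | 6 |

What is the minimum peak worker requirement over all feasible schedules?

Early-start (Rough electrical@1, Rough plumbing@1, Excavate@2, Pour footings@4) gives peak 7: d1:7  d2:4  d3:2  d4:2  d5:2  d6:2  d7:2  d8:0  d9:0.
Shift Rough plumbing→2.
Schedule Rough electrical@1, Rough plumbing@2, Excavate@2, Pour footings@4: d1:5  d2:4  d3:4  d4:2  d5:2  d6:2  d7:2  d8:0  d9:0 — peak 5.

5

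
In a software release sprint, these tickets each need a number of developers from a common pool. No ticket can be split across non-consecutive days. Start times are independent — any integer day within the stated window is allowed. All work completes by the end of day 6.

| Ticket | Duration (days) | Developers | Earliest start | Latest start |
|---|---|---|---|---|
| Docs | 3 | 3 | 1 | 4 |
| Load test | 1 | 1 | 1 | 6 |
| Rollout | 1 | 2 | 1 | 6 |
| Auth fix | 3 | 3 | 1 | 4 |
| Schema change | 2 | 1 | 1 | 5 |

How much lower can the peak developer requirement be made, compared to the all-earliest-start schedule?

5

Early-start peak: d1:10  d2:7  d3:6  d4:0  d5:0  d6:0 ⇒ 10.
Leveled (Docs@1, Load test@1, Rollout@2, Auth fix@4, Schema change@3): d1:4  d2:5  d3:4  d4:4  d5:3  d6:3 ⇒ 5.
Reduction 10 − 5 = 5.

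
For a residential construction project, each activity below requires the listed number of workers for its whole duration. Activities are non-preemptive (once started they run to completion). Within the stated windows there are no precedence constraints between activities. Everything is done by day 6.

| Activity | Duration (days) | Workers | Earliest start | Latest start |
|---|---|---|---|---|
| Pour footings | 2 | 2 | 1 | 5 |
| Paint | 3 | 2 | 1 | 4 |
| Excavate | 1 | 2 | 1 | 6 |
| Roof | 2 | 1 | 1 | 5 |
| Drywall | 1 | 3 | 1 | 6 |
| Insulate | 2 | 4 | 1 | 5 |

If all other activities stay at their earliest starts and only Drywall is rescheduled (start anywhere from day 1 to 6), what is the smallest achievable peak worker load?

11

Drywall@1: d1:14  d2:9  d3:2  d4:0  d5:0  d6:0 → peak 14
Drywall@2: d1:11  d2:12  d3:2  d4:0  d5:0  d6:0 → peak 12
Drywall@3: d1:11  d2:9  d3:5  d4:0  d5:0  d6:0 → peak 11
Drywall@4: d1:11  d2:9  d3:2  d4:3  d5:0  d6:0 → peak 11
Drywall@5: d1:11  d2:9  d3:2  d4:0  d5:3  d6:0 → peak 11
Drywall@6: d1:11  d2:9  d3:2  d4:0  d5:0  d6:3 → peak 11
Best is Drywall@3, peak 11.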